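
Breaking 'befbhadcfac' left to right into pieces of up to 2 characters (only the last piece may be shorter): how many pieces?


'befbhadcfac' has 11 characters.
Chunking with max size 2:
  Chunk 1: 'be' (positions 0-1)
  Chunk 2: 'fb' (positions 2-3)
  Chunk 3: 'ha' (positions 4-5)
  Chunk 4: 'dc' (positions 6-7)
  Chunk 5: 'fa' (positions 8-9)
  Chunk 6: 'c' (positions 10-10)
Total chunks: ceil(11 / 2) = 6

6


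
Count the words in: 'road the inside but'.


Counting words by splitting on spaces:
  Word 1: 'road'
  Word 2: 'the'
  Word 3: 'inside'
  Word 4: 'but'
Total words: 4

4


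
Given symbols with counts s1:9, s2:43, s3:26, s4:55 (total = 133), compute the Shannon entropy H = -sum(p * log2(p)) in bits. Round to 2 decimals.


Computing entropy H = -sum(p_i * log2(p_i)):
  s1: p = 9/133 = 0.0677, -p*log2(p) = 0.2629
  s2: p = 43/133 = 0.3233, -p*log2(p) = 0.5267
  s3: p = 26/133 = 0.1955, -p*log2(p) = 0.4603
  s4: p = 55/133 = 0.4135, -p*log2(p) = 0.5268
H = sum of terms = 1.7767
Rounded to 2 decimals: 1.78

1.78


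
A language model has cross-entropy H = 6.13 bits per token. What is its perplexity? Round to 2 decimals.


Perplexity formula: PP = 2^H
H = 6.13
PP = 2^6.13
Decompose: 2^6.13 = 2^6 * 2^0.13
2^6 = 64, 2^0.13 ~ 1.0942937
PP ~ 64 * 1.0942937 = 70.0347968
Rounded to 2 decimals: 70.03

70.03


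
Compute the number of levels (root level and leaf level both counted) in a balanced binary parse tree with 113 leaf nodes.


In a balanced binary tree with n leaves the deepest leaf is ceil(log2(n)) edges below the root,
so counting node levels inclusive of root and leaves gives ceil(log2(n)) + 1 levels.
log2(113) = 6.8202
ceil(6.8202) = 7
levels = 7 + 1 = 8

8


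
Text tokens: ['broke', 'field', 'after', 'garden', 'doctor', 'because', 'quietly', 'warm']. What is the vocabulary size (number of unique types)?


Listing all tokens and tracking unique types:
  Token 1: 'broke' -> NEW (unique so far: 1)
  Token 2: 'field' -> NEW (unique so far: 2)
  Token 3: 'after' -> NEW (unique so far: 3)
  Token 4: 'garden' -> NEW (unique so far: 4)
  Token 5: 'doctor' -> NEW (unique so far: 5)
  Token 6: 'because' -> NEW (unique so far: 6)
  Token 7: 'quietly' -> NEW (unique so far: 7)
  Token 8: 'warm' -> NEW (unique so far: 8)
Unique types: ('after', 'because', 'broke', 'doctor', 'field', 'garden', 'quietly', 'warm')
Vocabulary size: 8

8


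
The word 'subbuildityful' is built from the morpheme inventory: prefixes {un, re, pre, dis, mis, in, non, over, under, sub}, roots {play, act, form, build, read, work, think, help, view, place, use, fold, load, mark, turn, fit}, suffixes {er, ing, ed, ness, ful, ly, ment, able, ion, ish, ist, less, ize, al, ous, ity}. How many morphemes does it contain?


Segmenting 'subbuildityful' against the inventory:
  'sub' -> prefix (morpheme 1)
  'build' -> root (morpheme 2)
  'ity' -> suffix (morpheme 3)
  'ful' -> suffix (morpheme 4)
Total morphemes: 4

4


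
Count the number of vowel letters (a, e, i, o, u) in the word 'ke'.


Scanning each character of 'ke':
  Position 1: 'k' -> consonant (running count: 0)
  Position 2: 'e' -> vowel (running count: 1)
Total vowels: 1

1


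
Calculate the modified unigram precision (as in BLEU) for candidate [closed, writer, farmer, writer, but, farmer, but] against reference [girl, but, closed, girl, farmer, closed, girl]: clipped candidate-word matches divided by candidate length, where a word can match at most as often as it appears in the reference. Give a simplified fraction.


Reference word counts: {'but': 1, 'closed': 2, 'farmer': 1, 'girl': 3}
Checking each candidate word (with clipping):
  'closed' -> in reference (ref count 2, used 1/2) -> match (matches: 1)
  'writer' -> not in reference -> no match (matches: 1)
  'farmer' -> in reference (ref count 1, used 1/1) -> match (matches: 2)
  'writer' -> not in reference -> no match (matches: 2)
  'but' -> in reference (ref count 1, used 1/1) -> match (matches: 3)
  'farmer' -> ref count 1 already used up (1/1) -> clipped, no match (matches: 3)
  'but' -> ref count 1 already used up (1/1) -> clipped, no match (matches: 3)
Clipped matches: 3, Candidate length: 7
Precision = 3/7

3/7


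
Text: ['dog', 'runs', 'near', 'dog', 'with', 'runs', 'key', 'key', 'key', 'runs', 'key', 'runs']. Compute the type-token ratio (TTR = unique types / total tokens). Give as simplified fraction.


Tokens: 12
Unique types: ('dog', 'key', 'near', 'runs', 'with') = 5
TTR = 5/12
Already in lowest terms.

5/12


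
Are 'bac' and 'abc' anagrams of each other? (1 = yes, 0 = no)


Sort characters of 'bac': 'abc'
Sort characters of 'abc': 'abc'
Sorted forms match -> they ARE anagrams
Result: 1

1


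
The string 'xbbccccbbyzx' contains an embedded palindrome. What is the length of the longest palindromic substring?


Scanning 'xbbccccbbyzx' for palindromic substrings.
Substring at positions 1-8: 'bbccccbb'.
Check: reverse('bbccccbb') = 'bbccccbb' -> palindrome confirmed.
Neighbouring characters ('x' / 'y') break symmetry, so it cannot extend further.
No longer palindromic substring exists; longest length = 8

8


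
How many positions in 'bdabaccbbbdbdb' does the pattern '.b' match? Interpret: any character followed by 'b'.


Pattern: .b means any character followed by 'b'.
Scanning 'bdabaccbbbdbdb' position-by-position:
  Pos 0: window 'bd' -> no
  Pos 1: window 'da' -> no
  Pos 2: window 'ab' -> MATCH
  Pos 3: window 'ba' -> no
  Pos 4: window 'ac' -> no
  Pos 5: window 'cc' -> no
  Pos 6: window 'cb' -> MATCH
  Pos 7: window 'bb' -> MATCH
  Pos 8: window 'bb' -> MATCH
  Pos 9: window 'bd' -> no
  Pos 10: window 'db' -> MATCH
  Pos 11: window 'bd' -> no
  Pos 12: window 'db' -> MATCH
  Pos 13: window 'b' -> no
Total matches: 6

6


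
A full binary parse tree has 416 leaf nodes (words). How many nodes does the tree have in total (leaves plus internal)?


Leaf nodes (terminals): 416
Internal nodes = n - 1 = 416 - 1 = 415
Total = leaves + internal = 416 + 415 = 831

831


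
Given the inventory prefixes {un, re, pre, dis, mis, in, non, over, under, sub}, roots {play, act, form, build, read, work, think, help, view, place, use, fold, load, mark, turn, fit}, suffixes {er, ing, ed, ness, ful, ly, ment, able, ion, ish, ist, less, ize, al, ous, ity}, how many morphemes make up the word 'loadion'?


Segmenting 'loadion' against the inventory:
  'load' -> root (morpheme 1)
  'ion' -> suffix (morpheme 2)
Total morphemes: 2

2


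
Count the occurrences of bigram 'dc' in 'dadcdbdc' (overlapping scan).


Scanning 'dadcdbdc' for bigram 'dc':
  Position 0: 'da' -> no
  Position 1: 'ad' -> no
  Position 2: 'dc' -> MATCH
  Position 3: 'cd' -> no
  Position 4: 'db' -> no
  Position 5: 'bd' -> no
  Position 6: 'dc' -> MATCH
Total matches: 2

2


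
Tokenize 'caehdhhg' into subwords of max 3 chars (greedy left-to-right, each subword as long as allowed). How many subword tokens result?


'caehdhhg' has 8 characters.
Chunking with max size 3:
  Chunk 1: 'cae' (positions 0-2)
  Chunk 2: 'hdh' (positions 3-5)
  Chunk 3: 'hg' (positions 6-7)
Total chunks: ceil(8 / 3) = 3

3


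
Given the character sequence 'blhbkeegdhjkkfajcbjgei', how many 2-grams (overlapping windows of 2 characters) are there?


String 'blhbkeegdhjkkfajcbjgei' has length L = 22.
Number of overlapping n-grams = L - n + 1
Substituting: 22 - 2 + 1 = 21

21


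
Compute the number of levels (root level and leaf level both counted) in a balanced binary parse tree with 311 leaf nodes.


In a balanced binary tree with n leaves the deepest leaf is ceil(log2(n)) edges below the root,
so counting node levels inclusive of root and leaves gives ceil(log2(n)) + 1 levels.
log2(311) = 8.2808
ceil(8.2808) = 9
levels = 9 + 1 = 10

10


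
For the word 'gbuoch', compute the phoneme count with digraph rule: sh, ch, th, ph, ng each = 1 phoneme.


Parsing 'gbuoch' greedily, digraphs first:
  'g' -> consonant phoneme (phonemes so far: 1)
  'b' -> consonant phoneme (phonemes so far: 2)
  'u' -> vowel phoneme (phonemes so far: 3)
  'o' -> vowel phoneme (phonemes so far: 4)
  'ch' -> digraph (1 consonant phoneme) (phonemes so far: 5)
Total phonemes: 5

5


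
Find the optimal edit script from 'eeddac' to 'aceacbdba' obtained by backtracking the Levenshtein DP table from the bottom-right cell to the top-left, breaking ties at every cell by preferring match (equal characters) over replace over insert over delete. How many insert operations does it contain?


Edit distance = 7. Backtracking from cell (6, 9) with preference match > replace > insert > delete,
then listing the resulting alignment 'eeddac' -> 'aceacbdba' left to right:
  Step 1: insert 'a' [insertion #1]
  Step 2: insert 'c' [insertion #2]
  Step 3: keep 'e'
  Step 4: insert 'a' [insertion #3]
  Step 5: replace e->c
  Step 6: replace d->b
  Step 7: keep 'd'
  Step 8: replace a->b
  Step 9: replace c->a
Total insertions: 3

3


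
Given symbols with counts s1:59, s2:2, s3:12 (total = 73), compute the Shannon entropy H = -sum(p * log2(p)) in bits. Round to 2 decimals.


Computing entropy H = -sum(p_i * log2(p_i)):
  s1: p = 59/73 = 0.8082, -p*log2(p) = 0.2483
  s2: p = 2/73 = 0.0274, -p*log2(p) = 0.1422
  s3: p = 12/73 = 0.1644, -p*log2(p) = 0.4282
H = sum of terms = 0.8187
Rounded to 2 decimals: 0.82

0.82


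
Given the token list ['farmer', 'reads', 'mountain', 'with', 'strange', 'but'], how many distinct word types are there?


Listing all tokens and tracking unique types:
  Token 1: 'farmer' -> NEW (unique so far: 1)
  Token 2: 'reads' -> NEW (unique so far: 2)
  Token 3: 'mountain' -> NEW (unique so far: 3)
  Token 4: 'with' -> NEW (unique so far: 4)
  Token 5: 'strange' -> NEW (unique so far: 5)
  Token 6: 'but' -> NEW (unique so far: 6)
Unique types: ('but', 'farmer', 'mountain', 'reads', 'strange', 'with')
Vocabulary size: 6

6


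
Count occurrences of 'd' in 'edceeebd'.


Scanning 'edceeebd' for 'd':
  Position 1: 'd' -> MATCH (count: 1)
  Position 7: 'd' -> MATCH (count: 2)
Total occurrences of 'd': 2

2


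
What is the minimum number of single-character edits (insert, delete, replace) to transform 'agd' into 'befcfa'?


Building DP table for s1='agd' (len 3) and s2='befcfa' (len 6):
       b  e  f  c  f  a
    0  1  2  3  4  5  6
  a 1  1  2  3  4  5  5
  g 2  2  2  3  4  5  6
  d 3  3  3  3  4  5  6
Edit distance = dp[3][6] = 6

6


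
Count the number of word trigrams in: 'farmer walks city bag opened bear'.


Word trigrams from [6] words:
  Trigram 1: (farmer walks city)
  Trigram 2: (walks city bag)
  Trigram 3: (city bag opened)
  Trigram 4: (bag opened bear)
Total word trigrams: 6 - 2 = 4

4


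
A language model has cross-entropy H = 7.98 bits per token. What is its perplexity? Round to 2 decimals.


Perplexity formula: PP = 2^H
H = 7.98
PP = 2^7.98
Decompose: 2^7.98 = 2^7 * 2^0.98
2^7 = 128, 2^0.98 ~ 1.9724654
PP ~ 128 * 1.9724654 = 252.4755712
Rounded to 2 decimals: 252.48

252.48


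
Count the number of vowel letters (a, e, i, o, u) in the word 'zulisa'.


Scanning each character of 'zulisa':
  Position 1: 'z' -> consonant (running count: 0)
  Position 2: 'u' -> vowel (running count: 1)
  Position 3: 'l' -> consonant (running count: 1)
  Position 4: 'i' -> vowel (running count: 2)
  Position 5: 's' -> consonant (running count: 2)
  Position 6: 'a' -> vowel (running count: 3)
Total vowels: 3

3


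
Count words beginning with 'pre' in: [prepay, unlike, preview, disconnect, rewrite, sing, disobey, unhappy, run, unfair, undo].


Checking each word for prefix 'pre':
  'prepay' -> YES, starts with 'pre' (count: 1)
  'unlike' -> no (count: 1)
  'preview' -> YES, starts with 'pre' (count: 2)
  'disconnect' -> no (count: 2)
  'rewrite' -> no (count: 2)
  'sing' -> no (count: 2)
  'disobey' -> no (count: 2)
  'unhappy' -> no (count: 2)
  'run' -> no (count: 2)
  'unfair' -> no (count: 2)
  'undo' -> no (count: 2)
Total with prefix 'pre': 2

2


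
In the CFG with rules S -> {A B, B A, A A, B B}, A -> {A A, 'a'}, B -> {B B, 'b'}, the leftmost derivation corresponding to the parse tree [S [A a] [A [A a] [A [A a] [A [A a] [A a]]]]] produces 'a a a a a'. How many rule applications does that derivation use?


Every bracketed nonterminal node [X ...] in the tree is produced by exactly one rule application.
Reading the tree off as a leftmost derivation:
  Step 1: S  =>  A A   (applied S -> A A)
  Step 2: A A  =>  a A   (applied A -> a)
  Step 3: a A  =>  a A A   (applied A -> A A)
  Step 4: a A A  =>  a a A   (applied A -> a)
  Step 5: a a A  =>  a a A A   (applied A -> A A)
  Step 6: a a A A  =>  a a a A   (applied A -> a)
  Step 7: a a a A  =>  a a a A A   (applied A -> A A)
  Step 8: a a a A A  =>  a a a a A   (applied A -> a)
  Step 9: a a a a A  =>  a a a a a   (applied A -> a)
Final yield: a a a a a
Total rewrite steps: 9

9


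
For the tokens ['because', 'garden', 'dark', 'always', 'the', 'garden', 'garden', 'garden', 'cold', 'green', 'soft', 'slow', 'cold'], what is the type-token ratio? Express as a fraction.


Tokens: 13
Unique types: ('always', 'because', 'cold', 'dark', 'garden', 'green', 'slow', 'soft', 'the') = 9
TTR = 9/13
Already in lowest terms.

9/13


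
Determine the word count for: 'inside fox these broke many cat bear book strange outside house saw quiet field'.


Counting words by splitting on spaces:
  Word 1: 'inside'
  Word 2: 'fox'
  Word 3: 'these'
  Word 4: 'broke'
  Word 5: 'many'
  Word 6: 'cat'
  Word 7: 'bear'
  Word 8: 'book'
  Word 9: 'strange'
  Word 10: 'outside'
  Word 11: 'house'
  Word 12: 'saw'
  Word 13: 'quiet'
  Word 14: 'field'
Total words: 14

14


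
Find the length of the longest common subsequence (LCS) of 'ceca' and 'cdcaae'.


DP table for LCS of 'ceca' and 'cdcaae':
       c  d  c  a  a  e
    0  0  0  0  0  0  0
  c 0  1  1  1  1  1  1
  e 0  1  1  1  1  1  2
  c 0  1  1  2  2  2  2
  a 0  1  1  2  3  3  3
LCS: 'cca'
LCS length = 3

3


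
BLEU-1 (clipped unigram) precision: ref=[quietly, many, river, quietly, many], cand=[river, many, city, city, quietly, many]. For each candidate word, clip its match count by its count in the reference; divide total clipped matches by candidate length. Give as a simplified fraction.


Reference word counts: {'many': 2, 'quietly': 2, 'river': 1}
Checking each candidate word (with clipping):
  'river' -> in reference (ref count 1, used 1/1) -> match (matches: 1)
  'many' -> in reference (ref count 2, used 1/2) -> match (matches: 2)
  'city' -> not in reference -> no match (matches: 2)
  'city' -> not in reference -> no match (matches: 2)
  'quietly' -> in reference (ref count 2, used 1/2) -> match (matches: 3)
  'many' -> in reference (ref count 2, used 2/2) -> match (matches: 4)
Clipped matches: 4, Candidate length: 6
Precision = 4/6 = 2/3

2/3


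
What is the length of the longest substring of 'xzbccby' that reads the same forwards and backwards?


Scanning 'xzbccby' for palindromic substrings.
Substring at positions 2-5: 'bccb'.
Check: reverse('bccb') = 'bccb' -> palindrome confirmed.
Neighbouring characters ('z' / 'y') break symmetry, so it cannot extend further.
No longer palindromic substring exists; longest length = 4

4


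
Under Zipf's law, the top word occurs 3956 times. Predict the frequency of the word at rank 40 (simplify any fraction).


Zipf's law: freq(rank) = f1 / rank
f1 = 3956, rank = 40
freq = 3956 / 40
GCD(3956, 40) = 4
Simplified: 989/10

989/10


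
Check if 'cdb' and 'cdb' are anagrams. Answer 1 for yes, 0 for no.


Sort characters of 'cdb': 'bcd'
Sort characters of 'cdb': 'bcd'
Sorted forms match -> they ARE anagrams
Result: 1

1


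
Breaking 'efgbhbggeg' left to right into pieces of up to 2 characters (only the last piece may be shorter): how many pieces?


'efgbhbggeg' has 10 characters.
Chunking with max size 2:
  Chunk 1: 'ef' (positions 0-1)
  Chunk 2: 'gb' (positions 2-3)
  Chunk 3: 'hb' (positions 4-5)
  Chunk 4: 'gg' (positions 6-7)
  Chunk 5: 'eg' (positions 8-9)
Total chunks: ceil(10 / 2) = 5

5


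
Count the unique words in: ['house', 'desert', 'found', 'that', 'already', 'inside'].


Listing all tokens and tracking unique types:
  Token 1: 'house' -> NEW (unique so far: 1)
  Token 2: 'desert' -> NEW (unique so far: 2)
  Token 3: 'found' -> NEW (unique so far: 3)
  Token 4: 'that' -> NEW (unique so far: 4)
  Token 5: 'already' -> NEW (unique so far: 5)
  Token 6: 'inside' -> NEW (unique so far: 6)
Unique types: ('already', 'desert', 'found', 'house', 'inside', 'that')
Vocabulary size: 6

6


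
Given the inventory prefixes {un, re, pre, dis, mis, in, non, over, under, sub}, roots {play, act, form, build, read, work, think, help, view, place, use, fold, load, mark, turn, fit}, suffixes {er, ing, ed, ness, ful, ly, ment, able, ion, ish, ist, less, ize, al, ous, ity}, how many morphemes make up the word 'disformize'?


Segmenting 'disformize' against the inventory:
  'dis' -> prefix (morpheme 1)
  'form' -> root (morpheme 2)
  'ize' -> suffix (morpheme 3)
Total morphemes: 3

3


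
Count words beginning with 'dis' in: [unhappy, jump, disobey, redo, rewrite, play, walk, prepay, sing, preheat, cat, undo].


Checking each word for prefix 'dis':
  'unhappy' -> no (count: 0)
  'jump' -> no (count: 0)
  'disobey' -> YES, starts with 'dis' (count: 1)
  'redo' -> no (count: 1)
  'rewrite' -> no (count: 1)
  'play' -> no (count: 1)
  'walk' -> no (count: 1)
  'prepay' -> no (count: 1)
  'sing' -> no (count: 1)
  'preheat' -> no (count: 1)
  'cat' -> no (count: 1)
  'undo' -> no (count: 1)
Total with prefix 'dis': 1

1


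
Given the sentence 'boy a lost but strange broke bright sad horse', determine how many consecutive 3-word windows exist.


Word trigrams from [9] words:
  Trigram 1: (boy a lost)
  Trigram 2: (a lost but)
  Trigram 3: (lost but strange)
  Trigram 4: (but strange broke)
  Trigram 5: (strange broke bright)
  Trigram 6: (broke bright sad)
  Trigram 7: (bright sad horse)
Total word trigrams: 9 - 2 = 7

7


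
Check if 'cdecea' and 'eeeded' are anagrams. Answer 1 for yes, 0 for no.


Sort characters of 'cdecea': 'accdee'
Sort characters of 'eeeded': 'ddeeee'
Sorted forms differ -> they are NOT anagrams
Result: 0

0


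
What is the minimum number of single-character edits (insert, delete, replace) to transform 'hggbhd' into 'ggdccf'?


Building DP table for s1='hggbhd' (len 6) and s2='ggdccf' (len 6):
       g  g  d  c  c  f
    0  1  2  3  4  5  6
  h 1  1  2  3  4  5  6
  g 2  1  1  2  3  4  5
  g 3  2  1  2  3  4  5
  b 4  3  2  2  3  4  5
  h 5  4  3  3  3  4  5
  d 6  5  4  3  4  4  5
Edit distance = dp[6][6] = 5

5


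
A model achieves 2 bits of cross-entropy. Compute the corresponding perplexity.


Perplexity formula: PP = 2^H
H = 2
PP = 2^2
Steps: 2^1 = 2, 2^2 = 4
PP = 4

4


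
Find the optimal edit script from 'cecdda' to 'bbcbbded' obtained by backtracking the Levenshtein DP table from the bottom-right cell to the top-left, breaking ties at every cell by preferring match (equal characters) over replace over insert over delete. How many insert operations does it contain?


Edit distance = 6. Backtracking from cell (6, 8) with preference match > replace > insert > delete,
then listing the resulting alignment 'cecdda' -> 'bbcbbded' left to right:
  Step 1: insert 'b' [insertion #1]
  Step 2: insert 'b' [insertion #2]
  Step 3: keep 'c'
  Step 4: replace e->b
  Step 5: replace c->b
  Step 6: keep 'd'
  Step 7: replace d->e
  Step 8: replace a->d
Total insertions: 2

2


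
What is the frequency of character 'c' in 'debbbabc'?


Scanning 'debbbabc' for 'c':
  Position 7: 'c' -> MATCH (count: 1)
Total occurrences of 'c': 1

1


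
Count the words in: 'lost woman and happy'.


Counting words by splitting on spaces:
  Word 1: 'lost'
  Word 2: 'woman'
  Word 3: 'and'
  Word 4: 'happy'
Total words: 4

4


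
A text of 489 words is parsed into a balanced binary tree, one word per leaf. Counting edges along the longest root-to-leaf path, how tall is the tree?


In a balanced binary tree with n leaves the deepest leaf is ceil(log2(n)) edges below the root.
log2(489) = 8.9337
ceil(8.9337) = 9
height (edges) = 9

9


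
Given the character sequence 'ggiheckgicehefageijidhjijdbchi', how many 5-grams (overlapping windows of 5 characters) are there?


String 'ggiheckgicehefageijidhjijdbchi' has length L = 30.
Number of overlapping n-grams = L - n + 1
Substituting: 30 - 5 + 1 = 26

26


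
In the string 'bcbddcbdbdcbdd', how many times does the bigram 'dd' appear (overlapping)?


Scanning 'bcbddcbdbdcbdd' for bigram 'dd':
  Position 0: 'bc' -> no
  Position 1: 'cb' -> no
  Position 2: 'bd' -> no
  Position 3: 'dd' -> MATCH
  Position 4: 'dc' -> no
  Position 5: 'cb' -> no
  Position 6: 'bd' -> no
  Position 7: 'db' -> no
  Position 8: 'bd' -> no
  Position 9: 'dc' -> no
  Position 10: 'cb' -> no
  Position 11: 'bd' -> no
  Position 12: 'dd' -> MATCH
Total matches: 2

2


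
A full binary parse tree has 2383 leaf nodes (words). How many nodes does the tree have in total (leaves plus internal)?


Leaf nodes (terminals): 2383
Internal nodes = n - 1 = 2383 - 1 = 2382
Total = leaves + internal = 2383 + 2382 = 4765

4765


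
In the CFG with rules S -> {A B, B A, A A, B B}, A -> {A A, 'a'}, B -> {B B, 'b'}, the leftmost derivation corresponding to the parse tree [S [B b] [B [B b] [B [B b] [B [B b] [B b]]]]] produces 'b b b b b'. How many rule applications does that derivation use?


Every bracketed nonterminal node [X ...] in the tree is produced by exactly one rule application.
Reading the tree off as a leftmost derivation:
  Step 1: S  =>  B B   (applied S -> B B)
  Step 2: B B  =>  b B   (applied B -> b)
  Step 3: b B  =>  b B B   (applied B -> B B)
  Step 4: b B B  =>  b b B   (applied B -> b)
  Step 5: b b B  =>  b b B B   (applied B -> B B)
  Step 6: b b B B  =>  b b b B   (applied B -> b)
  Step 7: b b b B  =>  b b b B B   (applied B -> B B)
  Step 8: b b b B B  =>  b b b b B   (applied B -> b)
  Step 9: b b b b B  =>  b b b b b   (applied B -> b)
Final yield: b b b b b
Total rewrite steps: 9

9


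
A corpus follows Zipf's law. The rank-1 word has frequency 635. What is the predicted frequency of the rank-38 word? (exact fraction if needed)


Zipf's law: freq(rank) = f1 / rank
f1 = 635, rank = 38
freq = 635 / 38
GCD(635, 38) = 1
Simplified: 635/38

635/38


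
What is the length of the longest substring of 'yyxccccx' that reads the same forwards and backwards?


Scanning 'yyxccccx' for palindromic substrings.
Substring at positions 2-7: 'xccccx'.
Check: reverse('xccccx') = 'xccccx' -> palindrome confirmed.
Neighbouring characters ('y' / '-') break symmetry, so it cannot extend further.
No longer palindromic substring exists; longest length = 6

6


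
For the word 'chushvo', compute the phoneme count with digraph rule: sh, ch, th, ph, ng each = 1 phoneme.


Parsing 'chushvo' greedily, digraphs first:
  'ch' -> digraph (1 consonant phoneme) (phonemes so far: 1)
  'u' -> vowel phoneme (phonemes so far: 2)
  'sh' -> digraph (1 consonant phoneme) (phonemes so far: 3)
  'v' -> consonant phoneme (phonemes so far: 4)
  'o' -> vowel phoneme (phonemes so far: 5)
Total phonemes: 5

5


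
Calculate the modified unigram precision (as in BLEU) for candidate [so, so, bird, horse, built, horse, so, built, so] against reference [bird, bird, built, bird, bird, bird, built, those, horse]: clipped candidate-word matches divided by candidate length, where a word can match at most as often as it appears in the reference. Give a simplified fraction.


Reference word counts: {'bird': 5, 'built': 2, 'horse': 1, 'those': 1}
Checking each candidate word (with clipping):
  'so' -> not in reference -> no match (matches: 0)
  'so' -> not in reference -> no match (matches: 0)
  'bird' -> in reference (ref count 5, used 1/5) -> match (matches: 1)
  'horse' -> in reference (ref count 1, used 1/1) -> match (matches: 2)
  'built' -> in reference (ref count 2, used 1/2) -> match (matches: 3)
  'horse' -> ref count 1 already used up (1/1) -> clipped, no match (matches: 3)
  'so' -> not in reference -> no match (matches: 3)
  'built' -> in reference (ref count 2, used 2/2) -> match (matches: 4)
  'so' -> not in reference -> no match (matches: 4)
Clipped matches: 4, Candidate length: 9
Precision = 4/9

4/9


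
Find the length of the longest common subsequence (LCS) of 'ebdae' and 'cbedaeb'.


DP table for LCS of 'ebdae' and 'cbedaeb':
       c  b  e  d  a  e  b
    0  0  0  0  0  0  0  0
  e 0  0  0  1  1  1  1  1
  b 0  0  1  1  1  1  1  2
  d 0  0  1  1  2  2  2  2
  a 0  0  1  1  2  3  3  3
  e 0  0  1  2  2  3  4  4
LCS: 'edae'
LCS length = 4

4


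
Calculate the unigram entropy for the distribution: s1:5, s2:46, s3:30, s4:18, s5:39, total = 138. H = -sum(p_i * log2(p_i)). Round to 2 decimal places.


Computing entropy H = -sum(p_i * log2(p_i)):
  s1: p = 5/138 = 0.0362, -p*log2(p) = 0.1734
  s2: p = 46/138 = 0.3333, -p*log2(p) = 0.5283
  s3: p = 30/138 = 0.2174, -p*log2(p) = 0.4786
  s4: p = 18/138 = 0.1304, -p*log2(p) = 0.3833
  s5: p = 39/138 = 0.2826, -p*log2(p) = 0.5152
H = sum of terms = 2.0788
Rounded to 2 decimals: 2.08

2.08


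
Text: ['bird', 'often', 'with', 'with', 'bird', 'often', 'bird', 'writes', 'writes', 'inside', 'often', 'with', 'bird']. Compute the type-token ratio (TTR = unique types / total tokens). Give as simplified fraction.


Tokens: 13
Unique types: ('bird', 'inside', 'often', 'with', 'writes') = 5
TTR = 5/13
Already in lowest terms.

5/13


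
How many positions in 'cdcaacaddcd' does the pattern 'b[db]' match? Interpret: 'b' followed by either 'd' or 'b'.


Pattern: b[db] means 'b' followed by either 'd' or 'b'.
Scanning 'cdcaacaddcd' position-by-position:
  Pos 0: window 'cd' -> no
  Pos 1: window 'dc' -> no
  Pos 2: window 'ca' -> no
  Pos 3: window 'aa' -> no
  Pos 4: window 'ac' -> no
  Pos 5: window 'ca' -> no
  Pos 6: window 'ad' -> no
  Pos 7: window 'dd' -> no
  Pos 8: window 'dc' -> no
  Pos 9: window 'cd' -> no
  Pos 10: window 'd' -> no
Total matches: 0

0


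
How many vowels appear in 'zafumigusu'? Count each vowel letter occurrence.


Scanning each character of 'zafumigusu':
  Position 1: 'z' -> consonant (running count: 0)
  Position 2: 'a' -> vowel (running count: 1)
  Position 3: 'f' -> consonant (running count: 1)
  Position 4: 'u' -> vowel (running count: 2)
  Position 5: 'm' -> consonant (running count: 2)
  Position 6: 'i' -> vowel (running count: 3)
  Position 7: 'g' -> consonant (running count: 3)
  Position 8: 'u' -> vowel (running count: 4)
  Position 9: 's' -> consonant (running count: 4)
  Position 10: 'u' -> vowel (running count: 5)
Total vowels: 5

5


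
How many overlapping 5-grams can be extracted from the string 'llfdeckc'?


String 'llfdeckc' has length L = 8.
Number of overlapping n-grams = L - n + 1
Substituting: 8 - 5 + 1 = 4

4


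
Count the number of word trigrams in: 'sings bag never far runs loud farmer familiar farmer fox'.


Word trigrams from [10] words:
  Trigram 1: (sings bag never)
  Trigram 2: (bag never far)
  Trigram 3: (never far runs)
  Trigram 4: (far runs loud)
  Trigram 5: (runs loud farmer)
  Trigram 6: (loud farmer familiar)
  Trigram 7: (farmer familiar farmer)
  Trigram 8: (familiar farmer fox)
Total word trigrams: 10 - 2 = 8

8


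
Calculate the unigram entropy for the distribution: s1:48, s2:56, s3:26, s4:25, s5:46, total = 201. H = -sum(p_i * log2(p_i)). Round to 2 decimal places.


Computing entropy H = -sum(p_i * log2(p_i)):
  s1: p = 48/201 = 0.2388, -p*log2(p) = 0.4934
  s2: p = 56/201 = 0.2786, -p*log2(p) = 0.5137
  s3: p = 26/201 = 0.1294, -p*log2(p) = 0.3817
  s4: p = 25/201 = 0.1244, -p*log2(p) = 0.3740
  s5: p = 46/201 = 0.2289, -p*log2(p) = 0.4869
H = sum of terms = 2.2497
Rounded to 2 decimals: 2.25

2.25


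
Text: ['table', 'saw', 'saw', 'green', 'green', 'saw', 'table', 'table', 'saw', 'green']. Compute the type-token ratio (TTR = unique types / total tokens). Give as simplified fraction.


Tokens: 10
Unique types: ('green', 'saw', 'table') = 3
TTR = 3/10
Already in lowest terms.

3/10


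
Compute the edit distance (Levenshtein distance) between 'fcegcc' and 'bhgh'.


Building DP table for s1='fcegcc' (len 6) and s2='bhgh' (len 4):
       b  h  g  h
    0  1  2  3  4
  f 1  1  2  3  4
  c 2  2  2  3  4
  e 3  3  3  3  4
  g 4  4  4  3  4
  c 5  5  5  4  4
  c 6  6  6  5  5
Edit distance = dp[6][4] = 5

5


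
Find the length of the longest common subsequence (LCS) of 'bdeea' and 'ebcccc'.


DP table for LCS of 'bdeea' and 'ebcccc':
       e  b  c  c  c  c
    0  0  0  0  0  0  0
  b 0  0  1  1  1  1  1
  d 0  0  1  1  1  1  1
  e 0  1  1  1  1  1  1
  e 0  1  1  1  1  1  1
  a 0  1  1  1  1  1  1
LCS: 'b'
LCS length = 1

1


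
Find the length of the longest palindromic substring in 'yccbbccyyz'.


Scanning 'yccbbccyyz' for palindromic substrings.
Substring at positions 0-7: 'yccbbccy'.
Check: reverse('yccbbccy') = 'yccbbccy' -> palindrome confirmed.
Neighbouring characters ('-' / 'y') break symmetry, so it cannot extend further.
No longer palindromic substring exists; longest length = 8

8


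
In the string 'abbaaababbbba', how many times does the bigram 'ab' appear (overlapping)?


Scanning 'abbaaababbbba' for bigram 'ab':
  Position 0: 'ab' -> MATCH
  Position 1: 'bb' -> no
  Position 2: 'ba' -> no
  Position 3: 'aa' -> no
  Position 4: 'aa' -> no
  Position 5: 'ab' -> MATCH
  Position 6: 'ba' -> no
  Position 7: 'ab' -> MATCH
  Position 8: 'bb' -> no
  Position 9: 'bb' -> no
  Position 10: 'bb' -> no
  Position 11: 'ba' -> no
Total matches: 3

3


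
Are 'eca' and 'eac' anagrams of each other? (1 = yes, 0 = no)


Sort characters of 'eca': 'ace'
Sort characters of 'eac': 'ace'
Sorted forms match -> they ARE anagrams
Result: 1

1


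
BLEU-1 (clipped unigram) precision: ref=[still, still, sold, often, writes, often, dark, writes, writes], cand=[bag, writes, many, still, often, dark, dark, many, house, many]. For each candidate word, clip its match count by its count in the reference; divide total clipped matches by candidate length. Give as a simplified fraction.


Reference word counts: {'dark': 1, 'often': 2, 'sold': 1, 'still': 2, 'writes': 3}
Checking each candidate word (with clipping):
  'bag' -> not in reference -> no match (matches: 0)
  'writes' -> in reference (ref count 3, used 1/3) -> match (matches: 1)
  'many' -> not in reference -> no match (matches: 1)
  'still' -> in reference (ref count 2, used 1/2) -> match (matches: 2)
  'often' -> in reference (ref count 2, used 1/2) -> match (matches: 3)
  'dark' -> in reference (ref count 1, used 1/1) -> match (matches: 4)
  'dark' -> ref count 1 already used up (1/1) -> clipped, no match (matches: 4)
  'many' -> not in reference -> no match (matches: 4)
  'house' -> not in reference -> no match (matches: 4)
  'many' -> not in reference -> no match (matches: 4)
Clipped matches: 4, Candidate length: 10
Precision = 4/10 = 2/5

2/5


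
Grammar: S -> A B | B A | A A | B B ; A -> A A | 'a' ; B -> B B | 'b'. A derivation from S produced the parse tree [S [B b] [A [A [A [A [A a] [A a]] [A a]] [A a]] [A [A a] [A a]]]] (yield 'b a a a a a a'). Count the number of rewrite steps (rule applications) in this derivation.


Every bracketed nonterminal node [X ...] in the tree is produced by exactly one rule application.
Reading the tree off as a leftmost derivation:
  Step 1: S  =>  B A   (applied S -> B A)
  Step 2: B A  =>  b A   (applied B -> b)
  Step 3: b A  =>  b A A   (applied A -> A A)
  Step 4: b A A  =>  b A A A   (applied A -> A A)
  Step 5: b A A A  =>  b A A A A   (applied A -> A A)
  Step 6: b A A A A  =>  b A A A A A   (applied A -> A A)
  Step 7: b A A A A A  =>  b a A A A A   (applied A -> a)
  Step 8: b a A A A A  =>  b a a A A A   (applied A -> a)
  Step 9: b a a A A A  =>  b a a a A A   (applied A -> a)
  Step 10: b a a a A A  =>  b a a a a A   (applied A -> a)
  Step 11: b a a a a A  =>  b a a a a A A   (applied A -> A A)
  Step 12: b a a a a A A  =>  b a a a a a A   (applied A -> a)
  Step 13: b a a a a a A  =>  b a a a a a a   (applied A -> a)
Final yield: b a a a a a a
Total rewrite steps: 13

13


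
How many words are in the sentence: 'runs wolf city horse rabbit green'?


Counting words by splitting on spaces:
  Word 1: 'runs'
  Word 2: 'wolf'
  Word 3: 'city'
  Word 4: 'horse'
  Word 5: 'rabbit'
  Word 6: 'green'
Total words: 6

6


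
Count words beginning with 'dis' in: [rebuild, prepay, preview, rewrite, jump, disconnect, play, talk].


Checking each word for prefix 'dis':
  'rebuild' -> no (count: 0)
  'prepay' -> no (count: 0)
  'preview' -> no (count: 0)
  'rewrite' -> no (count: 0)
  'jump' -> no (count: 0)
  'disconnect' -> YES, starts with 'dis' (count: 1)
  'play' -> no (count: 1)
  'talk' -> no (count: 1)
Total with prefix 'dis': 1

1


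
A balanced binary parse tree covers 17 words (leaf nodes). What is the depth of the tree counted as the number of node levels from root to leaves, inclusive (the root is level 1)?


In a balanced binary tree with n leaves the deepest leaf is ceil(log2(n)) edges below the root,
so counting node levels inclusive of root and leaves gives ceil(log2(n)) + 1 levels.
log2(17) = 4.0875
ceil(4.0875) = 5
levels = 5 + 1 = 6

6


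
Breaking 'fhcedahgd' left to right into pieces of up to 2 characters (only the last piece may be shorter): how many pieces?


'fhcedahgd' has 9 characters.
Chunking with max size 2:
  Chunk 1: 'fh' (positions 0-1)
  Chunk 2: 'ce' (positions 2-3)
  Chunk 3: 'da' (positions 4-5)
  Chunk 4: 'hg' (positions 6-7)
  Chunk 5: 'd' (positions 8-8)
Total chunks: ceil(9 / 2) = 5

5


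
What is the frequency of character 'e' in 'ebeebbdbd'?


Scanning 'ebeebbdbd' for 'e':
  Position 0: 'e' -> MATCH (count: 1)
  Position 2: 'e' -> MATCH (count: 2)
  Position 3: 'e' -> MATCH (count: 3)
Total occurrences of 'e': 3

3


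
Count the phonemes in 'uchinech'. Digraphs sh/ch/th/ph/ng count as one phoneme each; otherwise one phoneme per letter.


Parsing 'uchinech' greedily, digraphs first:
  'u' -> vowel phoneme (phonemes so far: 1)
  'ch' -> digraph (1 consonant phoneme) (phonemes so far: 2)
  'i' -> vowel phoneme (phonemes so far: 3)
  'n' -> consonant phoneme (phonemes so far: 4)
  'e' -> vowel phoneme (phonemes so far: 5)
  'ch' -> digraph (1 consonant phoneme) (phonemes so far: 6)
Total phonemes: 6

6


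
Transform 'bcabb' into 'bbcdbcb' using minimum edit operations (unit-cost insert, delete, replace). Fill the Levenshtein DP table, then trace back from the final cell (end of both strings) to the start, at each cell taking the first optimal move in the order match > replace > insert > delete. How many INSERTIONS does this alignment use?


Edit distance = 3. Backtracking from cell (5, 7) with preference match > replace > insert > delete,
then listing the resulting alignment 'bcabb' -> 'bbcdbcb' left to right:
  Step 1: insert 'b' [insertion #1]
  Step 2: keep 'b'
  Step 3: keep 'c'
  Step 4: replace a->d
  Step 5: keep 'b'
  Step 6: insert 'c' [insertion #2]
  Step 7: keep 'b'
Total insertions: 2

2


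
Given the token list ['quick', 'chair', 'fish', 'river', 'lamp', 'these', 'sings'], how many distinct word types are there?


Listing all tokens and tracking unique types:
  Token 1: 'quick' -> NEW (unique so far: 1)
  Token 2: 'chair' -> NEW (unique so far: 2)
  Token 3: 'fish' -> NEW (unique so far: 3)
  Token 4: 'river' -> NEW (unique so far: 4)
  Token 5: 'lamp' -> NEW (unique so far: 5)
  Token 6: 'these' -> NEW (unique so far: 6)
  Token 7: 'sings' -> NEW (unique so far: 7)
Unique types: ('chair', 'fish', 'lamp', 'quick', 'river', 'sings', 'these')
Vocabulary size: 7

7


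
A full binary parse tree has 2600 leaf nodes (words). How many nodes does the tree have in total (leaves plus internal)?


Leaf nodes (terminals): 2600
Internal nodes = n - 1 = 2600 - 1 = 2599
Total = leaves + internal = 2600 + 2599 = 5199

5199


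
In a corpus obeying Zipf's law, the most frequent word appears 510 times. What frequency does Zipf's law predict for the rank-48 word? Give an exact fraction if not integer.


Zipf's law: freq(rank) = f1 / rank
f1 = 510, rank = 48
freq = 510 / 48
GCD(510, 48) = 6
Simplified: 85/8

85/8


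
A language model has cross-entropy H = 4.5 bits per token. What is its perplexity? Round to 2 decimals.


Perplexity formula: PP = 2^H
H = 4.5
PP = 2^4.5
Decompose: 2^4.5 = 2^4 * 2^0.5 = 2^4 * sqrt(2)
2^4 = 16, sqrt(2) ~ 1.4142136
PP ~ 16 * 1.4142136 = 22.6274176
Rounded to 2 decimals: 22.63

22.63


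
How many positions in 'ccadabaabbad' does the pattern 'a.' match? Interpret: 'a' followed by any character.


Pattern: a. means 'a' followed by any character.
Scanning 'ccadabaabbad' position-by-position:
  Pos 0: window 'cc' -> no
  Pos 1: window 'ca' -> no
  Pos 2: window 'ad' -> MATCH
  Pos 3: window 'da' -> no
  Pos 4: window 'ab' -> MATCH
  Pos 5: window 'ba' -> no
  Pos 6: window 'aa' -> MATCH
  Pos 7: window 'ab' -> MATCH
  Pos 8: window 'bb' -> no
  Pos 9: window 'ba' -> no
  Pos 10: window 'ad' -> MATCH
  Pos 11: window 'd' -> no
Total matches: 5

5


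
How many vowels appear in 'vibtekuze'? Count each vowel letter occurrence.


Scanning each character of 'vibtekuze':
  Position 1: 'v' -> consonant (running count: 0)
  Position 2: 'i' -> vowel (running count: 1)
  Position 3: 'b' -> consonant (running count: 1)
  Position 4: 't' -> consonant (running count: 1)
  Position 5: 'e' -> vowel (running count: 2)
  Position 6: 'k' -> consonant (running count: 2)
  Position 7: 'u' -> vowel (running count: 3)
  Position 8: 'z' -> consonant (running count: 3)
  Position 9: 'e' -> vowel (running count: 4)
Total vowels: 4

4


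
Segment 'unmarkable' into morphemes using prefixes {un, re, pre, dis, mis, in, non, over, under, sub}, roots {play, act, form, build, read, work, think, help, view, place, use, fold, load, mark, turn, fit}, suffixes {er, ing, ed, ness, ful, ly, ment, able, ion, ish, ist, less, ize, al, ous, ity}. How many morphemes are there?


Segmenting 'unmarkable' against the inventory:
  'un' -> prefix (morpheme 1)
  'mark' -> root (morpheme 2)
  'able' -> suffix (morpheme 3)
Total morphemes: 3

3


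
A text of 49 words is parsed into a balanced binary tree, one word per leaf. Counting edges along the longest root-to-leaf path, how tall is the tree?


In a balanced binary tree with n leaves the deepest leaf is ceil(log2(n)) edges below the root.
log2(49) = 5.6147
ceil(5.6147) = 6
height (edges) = 6

6


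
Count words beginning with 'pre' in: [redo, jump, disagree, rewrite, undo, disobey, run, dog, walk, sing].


Checking each word for prefix 'pre':
  'redo' -> no (count: 0)
  'jump' -> no (count: 0)
  'disagree' -> no (count: 0)
  'rewrite' -> no (count: 0)
  'undo' -> no (count: 0)
  'disobey' -> no (count: 0)
  'run' -> no (count: 0)
  'dog' -> no (count: 0)
  'walk' -> no (count: 0)
  'sing' -> no (count: 0)
Total with prefix 'pre': 0

0


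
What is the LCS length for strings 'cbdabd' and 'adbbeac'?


DP table for LCS of 'cbdabd' and 'adbbeac':
       a  d  b  b  e  a  c
    0  0  0  0  0  0  0  0
  c 0  0  0  0  0  0  0  1
  b 0  0  0  1  1  1  1  1
  d 0  0  1  1  1  1  1  1
  a 0  1  1  1  1  1  2  2
  b 0  1  1  2  2  2  2  2
  d 0  1  2  2  2  2  2  2
LCS: 'ba'
LCS length = 2

2


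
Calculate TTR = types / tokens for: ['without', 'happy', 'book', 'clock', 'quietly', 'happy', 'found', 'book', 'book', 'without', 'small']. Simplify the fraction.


Tokens: 11
Unique types: ('book', 'clock', 'found', 'happy', 'quietly', 'small', 'without') = 7
TTR = 7/11
Already in lowest terms.

7/11


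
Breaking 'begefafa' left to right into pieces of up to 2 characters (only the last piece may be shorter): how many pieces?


'begefafa' has 8 characters.
Chunking with max size 2:
  Chunk 1: 'be' (positions 0-1)
  Chunk 2: 'ge' (positions 2-3)
  Chunk 3: 'fa' (positions 4-5)
  Chunk 4: 'fa' (positions 6-7)
Total chunks: ceil(8 / 2) = 4

4


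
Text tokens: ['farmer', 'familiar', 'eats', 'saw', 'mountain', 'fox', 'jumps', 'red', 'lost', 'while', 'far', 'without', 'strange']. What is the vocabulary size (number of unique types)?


Listing all tokens and tracking unique types:
  Token 1: 'farmer' -> NEW (unique so far: 1)
  Token 2: 'familiar' -> NEW (unique so far: 2)
  Token 3: 'eats' -> NEW (unique so far: 3)
  Token 4: 'saw' -> NEW (unique so far: 4)
  Token 5: 'mountain' -> NEW (unique so far: 5)
  Token 6: 'fox' -> NEW (unique so far: 6)
  Token 7: 'jumps' -> NEW (unique so far: 7)
  Token 8: 'red' -> NEW (unique so far: 8)
  Token 9: 'lost' -> NEW (unique so far: 9)
  Token 10: 'while' -> NEW (unique so far: 10)
  Token 11: 'far' -> NEW (unique so far: 11)
  Token 12: 'without' -> NEW (unique so far: 12)
  Token 13: 'strange' -> NEW (unique so far: 13)
Unique types: ('eats', 'familiar', 'far', 'farmer', 'fox', 'jumps', 'lost', 'mountain', 'red', 'saw', 'strange', 'while', 'without')
Vocabulary size: 13

13
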